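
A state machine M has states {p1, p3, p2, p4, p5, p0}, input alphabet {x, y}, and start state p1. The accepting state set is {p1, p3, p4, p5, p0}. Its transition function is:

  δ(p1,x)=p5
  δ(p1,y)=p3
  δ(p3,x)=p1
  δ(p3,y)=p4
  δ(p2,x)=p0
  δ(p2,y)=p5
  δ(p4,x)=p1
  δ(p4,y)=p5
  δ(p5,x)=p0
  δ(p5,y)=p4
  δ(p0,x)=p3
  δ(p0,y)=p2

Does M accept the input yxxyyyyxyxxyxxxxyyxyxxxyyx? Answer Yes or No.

Trace: p1 -y-> p3 -x-> p1 -x-> p5 -y-> p4 -y-> p5 -y-> p4 -y-> p5 -x-> p0 -y-> p2 -x-> p0 -x-> p3 -y-> p4 -x-> p1 -x-> p5 -x-> p0 -x-> p3 -y-> p4 -y-> p5 -x-> p0 -y-> p2 -x-> p0 -x-> p3 -x-> p1 -y-> p3 -y-> p4 -x-> p1
End state p1 is accepting.

Yes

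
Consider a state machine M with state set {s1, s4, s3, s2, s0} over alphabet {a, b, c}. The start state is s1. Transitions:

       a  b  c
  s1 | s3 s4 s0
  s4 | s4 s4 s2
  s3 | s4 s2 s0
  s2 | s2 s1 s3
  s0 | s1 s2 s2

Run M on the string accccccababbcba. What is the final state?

s1 → s3 → s0 → s2 → s3 → s0 → s2 → s3 → s4 → s4 → s4 → s4 → s4 → s2 → s1 → s3

s3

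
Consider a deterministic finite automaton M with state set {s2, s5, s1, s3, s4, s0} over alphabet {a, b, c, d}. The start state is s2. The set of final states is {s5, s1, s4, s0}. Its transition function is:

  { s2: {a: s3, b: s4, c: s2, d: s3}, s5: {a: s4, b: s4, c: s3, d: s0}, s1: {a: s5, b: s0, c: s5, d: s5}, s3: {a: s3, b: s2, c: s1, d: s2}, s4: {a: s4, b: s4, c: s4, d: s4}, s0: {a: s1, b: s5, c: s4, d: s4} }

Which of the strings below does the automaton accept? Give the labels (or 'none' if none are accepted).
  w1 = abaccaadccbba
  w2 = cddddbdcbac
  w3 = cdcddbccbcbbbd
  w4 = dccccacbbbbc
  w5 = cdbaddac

w1, w2, w3, w4, w5

w1:
  start at s2
  read 'a': s2 → s3
  read 'b': s3 → s2
  read 'a': s2 → s3
  read 'c': s3 → s1
  read 'c': s1 → s5
  read 'a': s5 → s4
  read 'a': s4 → s4
  read 'd': s4 → s4
  read 'c': s4 → s4
  read 'c': s4 → s4
  read 'b': s4 → s4
  read 'b': s4 → s4
  read 'a': s4 → s4
  end s4, accepted
w2:
  start at s2
  read 'c': s2 → s2
  read 'd': s2 → s3
  read 'd': s3 → s2
  read 'd': s2 → s3
  read 'd': s3 → s2
  read 'b': s2 → s4
  read 'd': s4 → s4
  read 'c': s4 → s4
  read 'b': s4 → s4
  read 'a': s4 → s4
  read 'c': s4 → s4
  end s4, accepted
w3:
  start at s2
  read 'c': s2 → s2
  read 'd': s2 → s3
  read 'c': s3 → s1
  read 'd': s1 → s5
  read 'd': s5 → s0
  read 'b': s0 → s5
  read 'c': s5 → s3
  read 'c': s3 → s1
  read 'b': s1 → s0
  read 'c': s0 → s4
  read 'b': s4 → s4
  read 'b': s4 → s4
  read 'b': s4 → s4
  read 'd': s4 → s4
  end s4, accepted
w4:
  start at s2
  read 'd': s2 → s3
  read 'c': s3 → s1
  read 'c': s1 → s5
  read 'c': s5 → s3
  read 'c': s3 → s1
  read 'a': s1 → s5
  read 'c': s5 → s3
  read 'b': s3 → s2
  read 'b': s2 → s4
  read 'b': s4 → s4
  read 'b': s4 → s4
  read 'c': s4 → s4
  end s4, accepted
w5:
  start at s2
  read 'c': s2 → s2
  read 'd': s2 → s3
  read 'b': s3 → s2
  read 'a': s2 → s3
  read 'd': s3 → s2
  read 'd': s2 → s3
  read 'a': s3 → s3
  read 'c': s3 → s1
  end s1, accepted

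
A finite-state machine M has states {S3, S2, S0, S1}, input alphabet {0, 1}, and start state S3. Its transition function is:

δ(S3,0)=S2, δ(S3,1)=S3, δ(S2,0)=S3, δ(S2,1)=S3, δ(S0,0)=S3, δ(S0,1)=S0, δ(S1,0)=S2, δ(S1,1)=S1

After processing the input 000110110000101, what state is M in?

S3

start at S3
read '0': S3 → S2
read '0': S2 → S3
read '0': S3 → S2
read '1': S2 → S3
read '1': S3 → S3
read '0': S3 → S2
read '1': S2 → S3
read '1': S3 → S3
read '0': S3 → S2
read '0': S2 → S3
read '0': S3 → S2
read '0': S2 → S3
read '1': S3 → S3
read '0': S3 → S2
read '1': S2 → S3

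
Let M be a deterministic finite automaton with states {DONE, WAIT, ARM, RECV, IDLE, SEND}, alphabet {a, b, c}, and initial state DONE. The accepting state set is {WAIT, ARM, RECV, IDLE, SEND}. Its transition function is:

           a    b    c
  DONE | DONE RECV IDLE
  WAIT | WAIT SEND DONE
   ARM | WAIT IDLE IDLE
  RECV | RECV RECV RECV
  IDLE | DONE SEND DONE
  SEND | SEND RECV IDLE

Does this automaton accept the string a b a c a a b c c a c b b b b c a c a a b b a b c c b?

Yes

start at DONE
read 'a': DONE → DONE
read 'b': DONE → RECV
read 'a': RECV → RECV
read 'c': RECV → RECV
read 'a': RECV → RECV
read 'a': RECV → RECV
read 'b': RECV → RECV
read 'c': RECV → RECV
read 'c': RECV → RECV
read 'a': RECV → RECV
read 'c': RECV → RECV
read 'b': RECV → RECV
read 'b': RECV → RECV
read 'b': RECV → RECV
read 'b': RECV → RECV
read 'c': RECV → RECV
read 'a': RECV → RECV
read 'c': RECV → RECV
read 'a': RECV → RECV
read 'a': RECV → RECV
read 'b': RECV → RECV
read 'b': RECV → RECV
read 'a': RECV → RECV
read 'b': RECV → RECV
read 'c': RECV → RECV
read 'c': RECV → RECV
read 'b': RECV → RECV
End state RECV is accepting.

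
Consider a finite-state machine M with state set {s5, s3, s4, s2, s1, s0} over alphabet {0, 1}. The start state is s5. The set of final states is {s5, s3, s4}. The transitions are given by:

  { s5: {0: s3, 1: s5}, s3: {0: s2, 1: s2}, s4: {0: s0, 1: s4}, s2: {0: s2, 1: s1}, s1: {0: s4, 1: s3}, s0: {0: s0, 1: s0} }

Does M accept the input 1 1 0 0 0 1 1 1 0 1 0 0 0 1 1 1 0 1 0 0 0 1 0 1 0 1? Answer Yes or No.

s5 → s5 → s5 → s3 → s2 → s2 → s1 → s3 → s2 → s2 → s1 → s4 → s0 → s0 → s0 → s0 → s0 → s0 → s0 → s0 → s0 → s0 → s0 → s0 → s0 → s0 → s0
End state s0 is not accepting.

No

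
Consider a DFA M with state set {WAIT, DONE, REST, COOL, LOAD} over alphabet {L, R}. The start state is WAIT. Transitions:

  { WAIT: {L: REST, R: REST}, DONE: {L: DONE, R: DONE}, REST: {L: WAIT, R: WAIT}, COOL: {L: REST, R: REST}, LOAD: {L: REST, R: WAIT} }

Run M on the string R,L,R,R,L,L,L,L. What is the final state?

WAIT

Trace: WAIT -R-> REST -L-> WAIT -R-> REST -R-> WAIT -L-> REST -L-> WAIT -L-> REST -L-> WAIT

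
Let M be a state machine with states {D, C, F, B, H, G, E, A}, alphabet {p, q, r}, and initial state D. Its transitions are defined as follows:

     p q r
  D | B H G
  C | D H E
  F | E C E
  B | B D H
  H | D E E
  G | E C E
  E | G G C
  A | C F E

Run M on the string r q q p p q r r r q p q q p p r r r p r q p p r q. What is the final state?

start at D
read 'r': D → G
read 'q': G → C
read 'q': C → H
read 'p': H → D
read 'p': D → B
read 'q': B → D
read 'r': D → G
read 'r': G → E
read 'r': E → C
read 'q': C → H
read 'p': H → D
read 'q': D → H
read 'q': H → E
read 'p': E → G
read 'p': G → E
read 'r': E → C
read 'r': C → E
read 'r': E → C
read 'p': C → D
read 'r': D → G
read 'q': G → C
read 'p': C → D
read 'p': D → B
read 'r': B → H
read 'q': H → E

E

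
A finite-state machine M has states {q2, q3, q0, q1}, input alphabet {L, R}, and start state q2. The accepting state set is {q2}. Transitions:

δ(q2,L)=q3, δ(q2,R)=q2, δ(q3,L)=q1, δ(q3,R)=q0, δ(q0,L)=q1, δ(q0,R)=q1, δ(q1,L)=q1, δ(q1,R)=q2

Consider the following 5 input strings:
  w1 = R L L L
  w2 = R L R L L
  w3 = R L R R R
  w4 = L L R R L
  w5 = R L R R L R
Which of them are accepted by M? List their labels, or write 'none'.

w1:
  start at q2
  read 'R': q2 → q2
  read 'L': q2 → q3
  read 'L': q3 → q1
  read 'L': q1 → q1
  end q1, rejected
w2:
  start at q2
  read 'R': q2 → q2
  read 'L': q2 → q3
  read 'R': q3 → q0
  read 'L': q0 → q1
  read 'L': q1 → q1
  end q1, rejected
w3:
  start at q2
  read 'R': q2 → q2
  read 'L': q2 → q3
  read 'R': q3 → q0
  read 'R': q0 → q1
  read 'R': q1 → q2
  end q2, accepted
w4:
  start at q2
  read 'L': q2 → q3
  read 'L': q3 → q1
  read 'R': q1 → q2
  read 'R': q2 → q2
  read 'L': q2 → q3
  end q3, rejected
w5:
  start at q2
  read 'R': q2 → q2
  read 'L': q2 → q3
  read 'R': q3 → q0
  read 'R': q0 → q1
  read 'L': q1 → q1
  read 'R': q1 → q2
  end q2, accepted

w3, w5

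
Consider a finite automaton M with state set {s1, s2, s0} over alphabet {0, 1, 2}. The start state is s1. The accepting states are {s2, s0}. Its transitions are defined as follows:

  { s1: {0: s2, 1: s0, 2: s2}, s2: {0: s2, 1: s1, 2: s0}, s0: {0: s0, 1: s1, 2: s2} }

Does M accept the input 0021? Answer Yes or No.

No

Trace: s1 -0-> s2 -0-> s2 -2-> s0 -1-> s1
End state s1 is not accepting.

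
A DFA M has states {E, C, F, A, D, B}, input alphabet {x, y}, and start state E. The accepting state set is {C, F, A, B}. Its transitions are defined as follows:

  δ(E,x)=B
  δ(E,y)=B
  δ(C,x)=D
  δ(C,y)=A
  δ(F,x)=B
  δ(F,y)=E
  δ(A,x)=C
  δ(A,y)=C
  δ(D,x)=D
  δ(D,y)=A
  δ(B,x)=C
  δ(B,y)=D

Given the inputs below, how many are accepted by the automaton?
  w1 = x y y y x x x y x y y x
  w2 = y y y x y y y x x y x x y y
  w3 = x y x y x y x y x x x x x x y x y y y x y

w1: Trace: E -x-> B -y-> D -y-> A -y-> C -x-> D -x-> D -x-> D -y-> A -x-> C -y-> A -y-> C -x-> D  → end D, rejected
w2: Trace: E -y-> B -y-> D -y-> A -x-> C -y-> A -y-> C -y-> A -x-> C -x-> D -y-> A -x-> C -x-> D -y-> A -y-> C  → end C, accepted
w3: Trace: E -x-> B -y-> D -x-> D -y-> A -x-> C -y-> A -x-> C -y-> A -x-> C -x-> D -x-> D -x-> D -x-> D -x-> D -y-> A -x-> C -y-> A -y-> C -y-> A -x-> C -y-> A  → end A, accepted

2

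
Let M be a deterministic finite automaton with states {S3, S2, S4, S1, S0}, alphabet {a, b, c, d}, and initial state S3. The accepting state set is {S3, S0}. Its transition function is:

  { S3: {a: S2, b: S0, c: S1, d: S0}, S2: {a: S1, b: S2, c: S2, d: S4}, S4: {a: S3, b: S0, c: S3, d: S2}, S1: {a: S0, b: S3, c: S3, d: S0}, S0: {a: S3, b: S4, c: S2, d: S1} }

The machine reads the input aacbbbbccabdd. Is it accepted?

No

S3 → S2 → S1 → S3 → S0 → S4 → S0 → S4 → S3 → S1 → S0 → S4 → S2 → S4
End state S4 is not accepting.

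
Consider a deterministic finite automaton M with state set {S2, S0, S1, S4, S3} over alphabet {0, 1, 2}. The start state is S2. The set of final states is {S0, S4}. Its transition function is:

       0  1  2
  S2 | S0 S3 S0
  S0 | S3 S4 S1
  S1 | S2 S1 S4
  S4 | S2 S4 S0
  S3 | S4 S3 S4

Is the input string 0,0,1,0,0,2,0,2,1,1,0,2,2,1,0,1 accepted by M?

S2 → S0 → S3 → S3 → S4 → S2 → S0 → S3 → S4 → S4 → S4 → S2 → S0 → S1 → S1 → S2 → S3
End state S3 is not accepting.

No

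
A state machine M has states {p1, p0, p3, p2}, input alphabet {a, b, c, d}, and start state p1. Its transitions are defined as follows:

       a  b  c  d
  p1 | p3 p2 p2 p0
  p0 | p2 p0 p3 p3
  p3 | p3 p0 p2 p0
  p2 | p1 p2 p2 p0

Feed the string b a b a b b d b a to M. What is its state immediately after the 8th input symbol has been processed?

p0

start at p1
read 'b': p1 → p2
read 'a': p2 → p1
read 'b': p1 → p2
read 'a': p2 → p1
read 'b': p1 → p2
read 'b': p2 → p2
read 'd': p2 → p0
read 'b': p0 → p0
After 8 symbols: p0.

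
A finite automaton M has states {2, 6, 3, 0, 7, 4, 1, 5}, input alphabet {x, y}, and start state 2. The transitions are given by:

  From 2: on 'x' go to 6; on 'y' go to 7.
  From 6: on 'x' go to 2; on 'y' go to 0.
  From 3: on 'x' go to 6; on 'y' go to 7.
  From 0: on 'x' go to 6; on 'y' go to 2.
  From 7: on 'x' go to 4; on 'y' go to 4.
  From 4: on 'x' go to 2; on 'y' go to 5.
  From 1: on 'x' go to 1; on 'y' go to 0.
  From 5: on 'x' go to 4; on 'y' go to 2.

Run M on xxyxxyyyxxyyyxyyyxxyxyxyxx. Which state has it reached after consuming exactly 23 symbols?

Trace: 2 -x-> 6 -x-> 2 -y-> 7 -x-> 4 -x-> 2 -y-> 7 -y-> 4 -y-> 5 -x-> 4 -x-> 2 -y-> 7 -y-> 4 -y-> 5 -x-> 4 -y-> 5 -y-> 2 -y-> 7 -x-> 4 -x-> 2 -y-> 7 -x-> 4 -y-> 5 -x-> 4
After 23 symbols: 4.

4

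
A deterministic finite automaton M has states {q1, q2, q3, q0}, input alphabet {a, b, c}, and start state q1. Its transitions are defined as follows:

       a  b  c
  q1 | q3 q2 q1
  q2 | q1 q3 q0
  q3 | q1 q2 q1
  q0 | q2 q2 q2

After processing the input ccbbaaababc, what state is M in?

q0

Trace: q1 -c-> q1 -c-> q1 -b-> q2 -b-> q3 -a-> q1 -a-> q3 -a-> q1 -b-> q2 -a-> q1 -b-> q2 -c-> q0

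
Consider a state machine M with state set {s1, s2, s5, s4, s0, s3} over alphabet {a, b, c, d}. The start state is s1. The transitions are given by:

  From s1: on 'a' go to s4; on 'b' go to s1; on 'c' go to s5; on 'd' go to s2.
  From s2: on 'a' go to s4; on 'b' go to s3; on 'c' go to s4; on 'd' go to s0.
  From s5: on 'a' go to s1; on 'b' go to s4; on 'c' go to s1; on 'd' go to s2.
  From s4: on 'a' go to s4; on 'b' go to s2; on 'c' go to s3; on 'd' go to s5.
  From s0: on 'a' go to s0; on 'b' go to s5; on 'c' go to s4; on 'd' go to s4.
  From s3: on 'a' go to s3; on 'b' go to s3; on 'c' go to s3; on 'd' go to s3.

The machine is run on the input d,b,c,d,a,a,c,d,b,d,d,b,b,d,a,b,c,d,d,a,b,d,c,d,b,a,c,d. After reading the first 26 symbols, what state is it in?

s3

s1 → s2 → s3 → s3 → s3 → s3 → s3 → s3 → s3 → s3 → s3 → s3 → s3 → s3 → s3 → s3 → s3 → s3 → s3 → s3 → s3 → s3 → s3 → s3 → s3 → s3 → s3
After 26 symbols: s3.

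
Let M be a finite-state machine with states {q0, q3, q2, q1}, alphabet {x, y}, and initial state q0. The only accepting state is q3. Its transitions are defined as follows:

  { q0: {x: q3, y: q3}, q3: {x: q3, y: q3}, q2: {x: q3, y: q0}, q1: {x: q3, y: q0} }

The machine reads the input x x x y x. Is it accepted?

Yes

Trace: q0 -x-> q3 -x-> q3 -x-> q3 -y-> q3 -x-> q3
End state q3 is accepting.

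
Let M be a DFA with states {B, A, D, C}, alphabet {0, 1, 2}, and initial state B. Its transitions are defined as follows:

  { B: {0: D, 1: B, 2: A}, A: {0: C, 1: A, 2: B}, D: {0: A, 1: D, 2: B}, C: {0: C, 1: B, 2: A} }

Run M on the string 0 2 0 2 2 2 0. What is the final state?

B → D → B → D → B → A → B → D

D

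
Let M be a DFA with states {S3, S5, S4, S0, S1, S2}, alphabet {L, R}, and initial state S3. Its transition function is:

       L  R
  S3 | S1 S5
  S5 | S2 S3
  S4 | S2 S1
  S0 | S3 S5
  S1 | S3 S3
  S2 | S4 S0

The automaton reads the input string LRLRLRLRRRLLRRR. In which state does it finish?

S3 → S1 → S3 → S1 → S3 → S1 → S3 → S1 → S3 → S5 → S3 → S1 → S3 → S5 → S3 → S5

S5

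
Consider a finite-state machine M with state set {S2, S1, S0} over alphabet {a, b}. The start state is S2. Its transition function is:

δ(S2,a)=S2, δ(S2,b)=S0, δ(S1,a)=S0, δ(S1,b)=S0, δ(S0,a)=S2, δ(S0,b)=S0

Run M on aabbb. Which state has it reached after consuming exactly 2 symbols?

Trace: S2 -a-> S2 -a-> S2
After 2 symbols: S2.

S2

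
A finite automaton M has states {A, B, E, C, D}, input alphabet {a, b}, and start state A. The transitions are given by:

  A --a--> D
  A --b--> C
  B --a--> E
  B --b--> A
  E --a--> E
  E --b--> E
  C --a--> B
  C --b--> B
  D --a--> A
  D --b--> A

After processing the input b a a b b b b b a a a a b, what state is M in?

E

start at A
read 'b': A → C
read 'a': C → B
read 'a': B → E
read 'b': E → E
read 'b': E → E
read 'b': E → E
read 'b': E → E
read 'b': E → E
read 'a': E → E
read 'a': E → E
read 'a': E → E
read 'a': E → E
read 'b': E → E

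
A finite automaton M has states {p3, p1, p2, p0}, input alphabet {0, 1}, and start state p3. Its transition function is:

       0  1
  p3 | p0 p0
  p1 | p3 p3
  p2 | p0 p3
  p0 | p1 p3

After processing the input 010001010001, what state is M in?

p0

start at p3
read '0': p3 → p0
read '1': p0 → p3
read '0': p3 → p0
read '0': p0 → p1
read '0': p1 → p3
read '1': p3 → p0
read '0': p0 → p1
read '1': p1 → p3
read '0': p3 → p0
read '0': p0 → p1
read '0': p1 → p3
read '1': p3 → p0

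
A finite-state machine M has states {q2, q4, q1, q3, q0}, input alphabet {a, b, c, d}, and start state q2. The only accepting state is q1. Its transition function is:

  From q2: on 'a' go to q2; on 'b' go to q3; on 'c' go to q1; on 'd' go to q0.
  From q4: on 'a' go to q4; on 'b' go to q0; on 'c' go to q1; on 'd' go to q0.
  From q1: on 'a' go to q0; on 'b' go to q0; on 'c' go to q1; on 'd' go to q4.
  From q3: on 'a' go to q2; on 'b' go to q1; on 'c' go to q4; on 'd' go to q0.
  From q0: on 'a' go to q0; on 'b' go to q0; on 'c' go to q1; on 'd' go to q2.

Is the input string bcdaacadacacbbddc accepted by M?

start at q2
read 'b': q2 → q3
read 'c': q3 → q4
read 'd': q4 → q0
read 'a': q0 → q0
read 'a': q0 → q0
read 'c': q0 → q1
read 'a': q1 → q0
read 'd': q0 → q2
read 'a': q2 → q2
read 'c': q2 → q1
read 'a': q1 → q0
read 'c': q0 → q1
read 'b': q1 → q0
read 'b': q0 → q0
read 'd': q0 → q2
read 'd': q2 → q0
read 'c': q0 → q1
End state q1 is accepting.

Yes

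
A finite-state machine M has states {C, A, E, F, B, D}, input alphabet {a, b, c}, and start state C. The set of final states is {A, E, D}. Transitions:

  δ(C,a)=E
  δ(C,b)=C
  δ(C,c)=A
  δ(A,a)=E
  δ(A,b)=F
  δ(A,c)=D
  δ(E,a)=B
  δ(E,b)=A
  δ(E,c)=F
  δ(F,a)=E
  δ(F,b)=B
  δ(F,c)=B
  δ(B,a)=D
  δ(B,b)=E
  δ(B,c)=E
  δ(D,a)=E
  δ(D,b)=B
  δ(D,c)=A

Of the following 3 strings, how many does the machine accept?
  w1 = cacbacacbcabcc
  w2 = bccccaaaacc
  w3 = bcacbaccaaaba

w1: Trace: C -c-> A -a-> E -c-> F -b-> B -a-> D -c-> A -a-> E -c-> F -b-> B -c-> E -a-> B -b-> E -c-> F -c-> B  → end B, rejected
w2: Trace: C -b-> C -c-> A -c-> D -c-> A -c-> D -a-> E -a-> B -a-> D -a-> E -c-> F -c-> B  → end B, rejected
w3: Trace: C -b-> C -c-> A -a-> E -c-> F -b-> B -a-> D -c-> A -c-> D -a-> E -a-> B -a-> D -b-> B -a-> D  → end D, accepted

1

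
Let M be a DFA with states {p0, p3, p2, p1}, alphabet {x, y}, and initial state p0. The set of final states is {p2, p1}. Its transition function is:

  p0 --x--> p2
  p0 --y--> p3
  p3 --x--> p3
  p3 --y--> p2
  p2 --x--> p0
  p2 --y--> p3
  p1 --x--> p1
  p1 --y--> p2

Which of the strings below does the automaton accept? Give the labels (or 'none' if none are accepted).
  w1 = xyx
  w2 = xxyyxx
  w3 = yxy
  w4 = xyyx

w1:
  start at p0
  read 'x': p0 → p2
  read 'y': p2 → p3
  read 'x': p3 → p3
  end p3, rejected
w2:
  start at p0
  read 'x': p0 → p2
  read 'x': p2 → p0
  read 'y': p0 → p3
  read 'y': p3 → p2
  read 'x': p2 → p0
  read 'x': p0 → p2
  end p2, accepted
w3:
  start at p0
  read 'y': p0 → p3
  read 'x': p3 → p3
  read 'y': p3 → p2
  end p2, accepted
w4:
  start at p0
  read 'x': p0 → p2
  read 'y': p2 → p3
  read 'y': p3 → p2
  read 'x': p2 → p0
  end p0, rejected

w2, w3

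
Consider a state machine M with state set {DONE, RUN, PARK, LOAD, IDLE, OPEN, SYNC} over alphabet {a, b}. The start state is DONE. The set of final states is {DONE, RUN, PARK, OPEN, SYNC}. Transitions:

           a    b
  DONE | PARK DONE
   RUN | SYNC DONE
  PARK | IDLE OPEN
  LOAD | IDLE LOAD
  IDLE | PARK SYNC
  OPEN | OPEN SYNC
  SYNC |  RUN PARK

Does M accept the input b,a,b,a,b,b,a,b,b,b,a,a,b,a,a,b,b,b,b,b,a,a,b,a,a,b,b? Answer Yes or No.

Yes

DONE → DONE → PARK → OPEN → OPEN → SYNC → PARK → IDLE → SYNC → PARK → OPEN → OPEN → OPEN → SYNC → RUN → SYNC → PARK → OPEN → SYNC → PARK → OPEN → OPEN → OPEN → SYNC → RUN → SYNC → PARK → OPEN
End state OPEN is accepting.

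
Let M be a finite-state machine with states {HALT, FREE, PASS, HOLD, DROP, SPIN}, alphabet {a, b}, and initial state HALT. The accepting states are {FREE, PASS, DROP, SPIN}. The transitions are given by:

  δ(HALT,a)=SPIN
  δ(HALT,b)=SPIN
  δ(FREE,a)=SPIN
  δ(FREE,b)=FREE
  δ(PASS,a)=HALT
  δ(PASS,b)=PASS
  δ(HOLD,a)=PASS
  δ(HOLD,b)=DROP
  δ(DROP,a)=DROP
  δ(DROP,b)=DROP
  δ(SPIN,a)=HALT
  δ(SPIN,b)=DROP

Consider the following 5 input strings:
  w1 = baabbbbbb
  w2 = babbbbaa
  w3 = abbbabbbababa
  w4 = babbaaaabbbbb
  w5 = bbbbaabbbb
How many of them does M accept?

5

w1: Trace: HALT -b-> SPIN -a-> HALT -a-> SPIN -b-> DROP -b-> DROP -b-> DROP -b-> DROP -b-> DROP -b-> DROP  → end DROP, accepted
w2: Trace: HALT -b-> SPIN -a-> HALT -b-> SPIN -b-> DROP -b-> DROP -b-> DROP -a-> DROP -a-> DROP  → end DROP, accepted
w3: Trace: HALT -a-> SPIN -b-> DROP -b-> DROP -b-> DROP -a-> DROP -b-> DROP -b-> DROP -b-> DROP -a-> DROP -b-> DROP -a-> DROP -b-> DROP -a-> DROP  → end DROP, accepted
w4: Trace: HALT -b-> SPIN -a-> HALT -b-> SPIN -b-> DROP -a-> DROP -a-> DROP -a-> DROP -a-> DROP -b-> DROP -b-> DROP -b-> DROP -b-> DROP -b-> DROP  → end DROP, accepted
w5: Trace: HALT -b-> SPIN -b-> DROP -b-> DROP -b-> DROP -a-> DROP -a-> DROP -b-> DROP -b-> DROP -b-> DROP -b-> DROP  → end DROP, accepted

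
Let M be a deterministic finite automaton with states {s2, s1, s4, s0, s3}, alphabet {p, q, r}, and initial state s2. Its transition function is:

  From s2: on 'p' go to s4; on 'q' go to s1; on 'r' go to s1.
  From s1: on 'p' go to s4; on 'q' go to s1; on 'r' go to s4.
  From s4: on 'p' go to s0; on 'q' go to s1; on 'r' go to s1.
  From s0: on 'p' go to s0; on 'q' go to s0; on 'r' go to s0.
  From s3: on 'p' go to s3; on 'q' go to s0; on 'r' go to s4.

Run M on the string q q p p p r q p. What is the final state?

s0

Trace: s2 -q-> s1 -q-> s1 -p-> s4 -p-> s0 -p-> s0 -r-> s0 -q-> s0 -p-> s0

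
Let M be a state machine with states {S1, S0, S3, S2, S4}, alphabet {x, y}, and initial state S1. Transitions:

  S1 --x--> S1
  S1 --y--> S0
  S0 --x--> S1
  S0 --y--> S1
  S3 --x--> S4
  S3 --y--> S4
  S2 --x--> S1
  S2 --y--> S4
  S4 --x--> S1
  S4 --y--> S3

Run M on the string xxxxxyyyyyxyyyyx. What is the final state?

start at S1
read 'x': S1 → S1
read 'x': S1 → S1
read 'x': S1 → S1
read 'x': S1 → S1
read 'x': S1 → S1
read 'y': S1 → S0
read 'y': S0 → S1
read 'y': S1 → S0
read 'y': S0 → S1
read 'y': S1 → S0
read 'x': S0 → S1
read 'y': S1 → S0
read 'y': S0 → S1
read 'y': S1 → S0
read 'y': S0 → S1
read 'x': S1 → S1

S1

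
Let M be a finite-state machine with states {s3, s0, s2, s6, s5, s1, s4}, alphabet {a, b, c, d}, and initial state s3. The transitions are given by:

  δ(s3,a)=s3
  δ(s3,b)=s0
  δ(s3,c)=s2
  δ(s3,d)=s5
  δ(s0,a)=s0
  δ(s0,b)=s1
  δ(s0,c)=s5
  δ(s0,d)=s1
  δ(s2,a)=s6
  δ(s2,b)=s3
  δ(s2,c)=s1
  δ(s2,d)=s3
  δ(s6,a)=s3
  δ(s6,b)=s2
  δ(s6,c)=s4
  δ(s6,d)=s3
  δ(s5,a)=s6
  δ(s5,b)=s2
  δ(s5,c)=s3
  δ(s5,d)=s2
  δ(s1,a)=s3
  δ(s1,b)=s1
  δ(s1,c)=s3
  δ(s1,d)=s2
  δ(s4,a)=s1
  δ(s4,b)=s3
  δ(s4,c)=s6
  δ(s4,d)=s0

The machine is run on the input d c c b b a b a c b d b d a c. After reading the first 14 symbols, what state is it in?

s3

Trace: s3 -d-> s5 -c-> s3 -c-> s2 -b-> s3 -b-> s0 -a-> s0 -b-> s1 -a-> s3 -c-> s2 -b-> s3 -d-> s5 -b-> s2 -d-> s3 -a-> s3
After 14 symbols: s3.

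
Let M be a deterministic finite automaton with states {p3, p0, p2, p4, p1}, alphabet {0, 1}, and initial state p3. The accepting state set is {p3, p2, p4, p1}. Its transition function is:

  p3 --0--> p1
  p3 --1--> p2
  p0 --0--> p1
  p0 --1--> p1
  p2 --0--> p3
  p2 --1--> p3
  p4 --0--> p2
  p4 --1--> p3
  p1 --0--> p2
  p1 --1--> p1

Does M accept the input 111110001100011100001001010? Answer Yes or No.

Yes

Trace: p3 -1-> p2 -1-> p3 -1-> p2 -1-> p3 -1-> p2 -0-> p3 -0-> p1 -0-> p2 -1-> p3 -1-> p2 -0-> p3 -0-> p1 -0-> p2 -1-> p3 -1-> p2 -1-> p3 -0-> p1 -0-> p2 -0-> p3 -0-> p1 -1-> p1 -0-> p2 -0-> p3 -1-> p2 -0-> p3 -1-> p2 -0-> p3
End state p3 is accepting.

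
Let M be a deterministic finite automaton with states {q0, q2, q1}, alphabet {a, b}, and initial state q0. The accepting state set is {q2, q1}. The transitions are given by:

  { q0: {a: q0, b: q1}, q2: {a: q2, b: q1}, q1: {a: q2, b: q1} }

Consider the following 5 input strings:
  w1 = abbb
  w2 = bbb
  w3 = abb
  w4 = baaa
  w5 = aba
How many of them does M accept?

5

w1: q0 → q0 → q1 → q1 → q1  → end q1, accepted
w2: q0 → q1 → q1 → q1  → end q1, accepted
w3: q0 → q0 → q1 → q1  → end q1, accepted
w4: q0 → q1 → q2 → q2 → q2  → end q2, accepted
w5: q0 → q0 → q1 → q2  → end q2, accepted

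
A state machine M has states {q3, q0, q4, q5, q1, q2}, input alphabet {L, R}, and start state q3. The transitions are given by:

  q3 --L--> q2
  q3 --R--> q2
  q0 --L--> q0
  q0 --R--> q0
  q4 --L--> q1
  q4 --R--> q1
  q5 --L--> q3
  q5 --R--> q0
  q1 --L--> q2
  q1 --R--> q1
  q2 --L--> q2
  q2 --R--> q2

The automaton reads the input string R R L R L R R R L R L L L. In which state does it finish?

q2

start at q3
read 'R': q3 → q2
read 'R': q2 → q2
read 'L': q2 → q2
read 'R': q2 → q2
read 'L': q2 → q2
read 'R': q2 → q2
read 'R': q2 → q2
read 'R': q2 → q2
read 'L': q2 → q2
read 'R': q2 → q2
read 'L': q2 → q2
read 'L': q2 → q2
read 'L': q2 → q2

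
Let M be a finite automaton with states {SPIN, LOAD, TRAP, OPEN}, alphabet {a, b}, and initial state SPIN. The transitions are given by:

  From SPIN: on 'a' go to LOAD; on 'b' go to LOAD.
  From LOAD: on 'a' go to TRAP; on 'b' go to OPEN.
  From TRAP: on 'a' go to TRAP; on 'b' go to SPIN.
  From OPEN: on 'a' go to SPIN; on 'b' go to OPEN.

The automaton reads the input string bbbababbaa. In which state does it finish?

start at SPIN
read 'b': SPIN → LOAD
read 'b': LOAD → OPEN
read 'b': OPEN → OPEN
read 'a': OPEN → SPIN
read 'b': SPIN → LOAD
read 'a': LOAD → TRAP
read 'b': TRAP → SPIN
read 'b': SPIN → LOAD
read 'a': LOAD → TRAP
read 'a': TRAP → TRAP

TRAP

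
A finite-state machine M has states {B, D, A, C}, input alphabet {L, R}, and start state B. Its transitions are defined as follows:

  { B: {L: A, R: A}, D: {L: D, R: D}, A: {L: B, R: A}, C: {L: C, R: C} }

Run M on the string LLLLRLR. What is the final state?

start at B
read 'L': B → A
read 'L': A → B
read 'L': B → A
read 'L': A → B
read 'R': B → A
read 'L': A → B
read 'R': B → A

A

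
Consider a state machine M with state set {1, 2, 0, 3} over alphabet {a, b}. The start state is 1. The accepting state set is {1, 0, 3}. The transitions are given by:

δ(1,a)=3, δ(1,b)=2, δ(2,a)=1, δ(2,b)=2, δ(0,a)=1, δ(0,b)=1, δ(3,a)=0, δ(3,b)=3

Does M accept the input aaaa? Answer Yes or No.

Yes

start at 1
read 'a': 1 → 3
read 'a': 3 → 0
read 'a': 0 → 1
read 'a': 1 → 3
End state 3 is accepting.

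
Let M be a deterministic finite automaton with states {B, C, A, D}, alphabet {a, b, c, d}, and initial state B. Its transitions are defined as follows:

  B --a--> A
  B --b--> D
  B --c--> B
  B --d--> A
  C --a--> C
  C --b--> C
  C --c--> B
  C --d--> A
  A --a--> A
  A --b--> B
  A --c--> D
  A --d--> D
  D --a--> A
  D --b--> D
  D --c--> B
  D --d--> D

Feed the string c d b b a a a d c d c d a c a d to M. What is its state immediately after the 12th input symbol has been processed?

D

start at B
read 'c': B → B
read 'd': B → A
read 'b': A → B
read 'b': B → D
read 'a': D → A
read 'a': A → A
read 'a': A → A
read 'd': A → D
read 'c': D → B
read 'd': B → A
read 'c': A → D
read 'd': D → D
After 12 symbols: D.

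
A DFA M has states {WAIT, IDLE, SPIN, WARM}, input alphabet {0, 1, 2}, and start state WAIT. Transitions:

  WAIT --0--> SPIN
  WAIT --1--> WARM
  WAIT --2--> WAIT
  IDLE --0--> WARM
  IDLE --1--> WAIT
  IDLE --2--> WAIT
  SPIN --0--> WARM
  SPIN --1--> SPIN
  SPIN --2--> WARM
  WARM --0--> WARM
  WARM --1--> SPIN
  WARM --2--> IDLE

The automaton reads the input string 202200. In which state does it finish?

WAIT → WAIT → SPIN → WARM → IDLE → WARM → WARM

WARM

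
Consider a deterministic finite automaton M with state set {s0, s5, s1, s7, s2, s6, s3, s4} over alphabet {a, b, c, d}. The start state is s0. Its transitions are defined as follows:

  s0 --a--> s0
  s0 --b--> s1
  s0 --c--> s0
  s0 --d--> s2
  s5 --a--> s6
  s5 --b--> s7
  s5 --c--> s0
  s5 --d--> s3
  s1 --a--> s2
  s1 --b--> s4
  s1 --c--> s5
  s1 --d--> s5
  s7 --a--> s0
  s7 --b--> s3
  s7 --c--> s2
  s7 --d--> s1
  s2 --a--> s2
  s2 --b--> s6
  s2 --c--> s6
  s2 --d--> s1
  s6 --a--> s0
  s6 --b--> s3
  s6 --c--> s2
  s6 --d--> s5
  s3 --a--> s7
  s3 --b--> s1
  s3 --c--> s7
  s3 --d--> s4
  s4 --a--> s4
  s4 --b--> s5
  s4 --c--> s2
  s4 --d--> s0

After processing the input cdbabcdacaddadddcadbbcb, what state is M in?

s1

Trace: s0 -c-> s0 -d-> s2 -b-> s6 -a-> s0 -b-> s1 -c-> s5 -d-> s3 -a-> s7 -c-> s2 -a-> s2 -d-> s1 -d-> s5 -a-> s6 -d-> s5 -d-> s3 -d-> s4 -c-> s2 -a-> s2 -d-> s1 -b-> s4 -b-> s5 -c-> s0 -b-> s1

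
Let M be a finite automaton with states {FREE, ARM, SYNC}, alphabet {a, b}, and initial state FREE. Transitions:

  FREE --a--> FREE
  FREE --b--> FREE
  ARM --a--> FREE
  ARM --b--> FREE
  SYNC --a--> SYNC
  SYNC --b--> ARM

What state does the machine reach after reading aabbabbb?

start at FREE
read 'a': FREE → FREE
read 'a': FREE → FREE
read 'b': FREE → FREE
read 'b': FREE → FREE
read 'a': FREE → FREE
read 'b': FREE → FREE
read 'b': FREE → FREE
read 'b': FREE → FREE

FREE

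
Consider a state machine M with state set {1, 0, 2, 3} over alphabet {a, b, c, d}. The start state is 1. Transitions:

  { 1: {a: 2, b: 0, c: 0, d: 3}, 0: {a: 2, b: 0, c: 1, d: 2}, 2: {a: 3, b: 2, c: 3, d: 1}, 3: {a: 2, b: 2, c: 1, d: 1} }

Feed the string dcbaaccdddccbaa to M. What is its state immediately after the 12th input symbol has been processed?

Trace: 1 -d-> 3 -c-> 1 -b-> 0 -a-> 2 -a-> 3 -c-> 1 -c-> 0 -d-> 2 -d-> 1 -d-> 3 -c-> 1 -c-> 0
After 12 symbols: 0.

0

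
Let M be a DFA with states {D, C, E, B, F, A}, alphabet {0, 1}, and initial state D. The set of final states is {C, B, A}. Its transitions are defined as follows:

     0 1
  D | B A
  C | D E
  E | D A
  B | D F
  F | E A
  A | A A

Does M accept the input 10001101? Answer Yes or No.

Trace: D -1-> A -0-> A -0-> A -0-> A -1-> A -1-> A -0-> A -1-> A
End state A is accepting.

Yes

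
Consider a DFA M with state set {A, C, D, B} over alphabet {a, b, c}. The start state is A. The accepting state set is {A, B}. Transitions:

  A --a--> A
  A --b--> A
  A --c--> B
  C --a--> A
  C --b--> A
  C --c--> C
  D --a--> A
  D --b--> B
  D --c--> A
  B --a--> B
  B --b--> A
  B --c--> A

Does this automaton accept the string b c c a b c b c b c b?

Yes

Trace: A -b-> A -c-> B -c-> A -a-> A -b-> A -c-> B -b-> A -c-> B -b-> A -c-> B -b-> A
End state A is accepting.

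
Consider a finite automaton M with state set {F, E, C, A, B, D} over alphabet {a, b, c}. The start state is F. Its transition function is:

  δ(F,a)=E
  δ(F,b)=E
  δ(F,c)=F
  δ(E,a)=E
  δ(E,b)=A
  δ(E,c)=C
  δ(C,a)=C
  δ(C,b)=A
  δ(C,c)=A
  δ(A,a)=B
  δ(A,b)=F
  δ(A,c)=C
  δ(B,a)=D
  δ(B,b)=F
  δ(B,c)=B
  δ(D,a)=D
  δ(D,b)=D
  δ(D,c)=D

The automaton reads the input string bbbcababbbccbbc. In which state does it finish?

C

F → E → A → F → F → E → A → B → F → E → A → C → A → F → E → C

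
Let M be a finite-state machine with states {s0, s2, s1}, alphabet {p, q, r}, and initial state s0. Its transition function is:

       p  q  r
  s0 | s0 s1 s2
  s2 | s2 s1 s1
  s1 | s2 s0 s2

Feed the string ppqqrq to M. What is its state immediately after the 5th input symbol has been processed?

s2

Trace: s0 -p-> s0 -p-> s0 -q-> s1 -q-> s0 -r-> s2
After 5 symbols: s2.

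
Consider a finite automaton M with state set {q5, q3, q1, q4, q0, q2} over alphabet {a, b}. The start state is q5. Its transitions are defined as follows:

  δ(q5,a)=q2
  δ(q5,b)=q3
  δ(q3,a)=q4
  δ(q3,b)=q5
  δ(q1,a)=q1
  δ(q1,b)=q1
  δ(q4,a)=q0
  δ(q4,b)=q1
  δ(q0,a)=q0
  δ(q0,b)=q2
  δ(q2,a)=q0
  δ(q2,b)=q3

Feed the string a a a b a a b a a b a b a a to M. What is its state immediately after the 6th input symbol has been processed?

q0

q5 → q2 → q0 → q0 → q2 → q0 → q0
After 6 symbols: q0.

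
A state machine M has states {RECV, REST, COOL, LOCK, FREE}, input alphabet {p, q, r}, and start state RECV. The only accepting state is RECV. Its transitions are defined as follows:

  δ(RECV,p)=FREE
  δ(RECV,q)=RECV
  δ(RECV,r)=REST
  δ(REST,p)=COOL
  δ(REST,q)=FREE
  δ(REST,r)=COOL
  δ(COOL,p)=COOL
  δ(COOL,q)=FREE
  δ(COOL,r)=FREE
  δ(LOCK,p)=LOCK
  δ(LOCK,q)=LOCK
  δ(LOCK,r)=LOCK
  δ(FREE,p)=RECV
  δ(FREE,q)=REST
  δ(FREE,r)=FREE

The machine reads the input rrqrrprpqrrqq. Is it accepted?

start at RECV
read 'r': RECV → REST
read 'r': REST → COOL
read 'q': COOL → FREE
read 'r': FREE → FREE
read 'r': FREE → FREE
read 'p': FREE → RECV
read 'r': RECV → REST
read 'p': REST → COOL
read 'q': COOL → FREE
read 'r': FREE → FREE
read 'r': FREE → FREE
read 'q': FREE → REST
read 'q': REST → FREE
End state FREE is not accepting.

No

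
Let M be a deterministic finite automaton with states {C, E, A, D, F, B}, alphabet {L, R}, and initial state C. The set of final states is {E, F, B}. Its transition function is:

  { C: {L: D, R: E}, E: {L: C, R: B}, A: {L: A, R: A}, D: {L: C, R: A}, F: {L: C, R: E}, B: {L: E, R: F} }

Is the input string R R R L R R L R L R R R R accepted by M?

Yes

C → E → B → F → C → E → B → E → B → E → B → F → E → B
End state B is accepting.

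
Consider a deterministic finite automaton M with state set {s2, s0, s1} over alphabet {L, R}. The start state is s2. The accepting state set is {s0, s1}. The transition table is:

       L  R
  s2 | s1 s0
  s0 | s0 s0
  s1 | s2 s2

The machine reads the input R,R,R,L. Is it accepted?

Yes

start at s2
read 'R': s2 → s0
read 'R': s0 → s0
read 'R': s0 → s0
read 'L': s0 → s0
End state s0 is accepting.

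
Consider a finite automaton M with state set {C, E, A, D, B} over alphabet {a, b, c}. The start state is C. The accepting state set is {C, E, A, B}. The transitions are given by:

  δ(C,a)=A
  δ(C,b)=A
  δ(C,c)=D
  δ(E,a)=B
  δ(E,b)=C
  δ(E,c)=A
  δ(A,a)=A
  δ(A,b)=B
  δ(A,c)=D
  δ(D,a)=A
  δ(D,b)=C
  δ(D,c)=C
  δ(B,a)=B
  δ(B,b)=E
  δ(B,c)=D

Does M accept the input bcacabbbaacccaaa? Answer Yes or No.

Yes

Trace: C -b-> A -c-> D -a-> A -c-> D -a-> A -b-> B -b-> E -b-> C -a-> A -a-> A -c-> D -c-> C -c-> D -a-> A -a-> A -a-> A
End state A is accepting.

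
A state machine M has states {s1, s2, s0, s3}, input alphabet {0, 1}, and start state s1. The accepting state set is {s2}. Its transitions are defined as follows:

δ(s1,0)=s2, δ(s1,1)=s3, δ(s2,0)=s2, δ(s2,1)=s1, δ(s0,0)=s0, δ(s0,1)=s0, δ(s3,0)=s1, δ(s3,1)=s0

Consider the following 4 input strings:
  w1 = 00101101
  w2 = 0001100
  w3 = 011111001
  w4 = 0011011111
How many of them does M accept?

w1: s1 → s2 → s2 → s1 → s2 → s1 → s3 → s1 → s3  → end s3, rejected
w2: s1 → s2 → s2 → s2 → s1 → s3 → s1 → s2  → end s2, accepted
w3: s1 → s2 → s1 → s3 → s0 → s0 → s0 → s0 → s0 → s0  → end s0, rejected
w4: s1 → s2 → s2 → s1 → s3 → s1 → s3 → s0 → s0 → s0 → s0  → end s0, rejected

1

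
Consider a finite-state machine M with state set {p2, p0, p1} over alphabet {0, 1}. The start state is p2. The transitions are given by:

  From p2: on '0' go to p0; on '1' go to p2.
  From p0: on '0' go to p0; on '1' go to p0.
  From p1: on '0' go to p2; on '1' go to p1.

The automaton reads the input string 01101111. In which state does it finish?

start at p2
read '0': p2 → p0
read '1': p0 → p0
read '1': p0 → p0
read '0': p0 → p0
read '1': p0 → p0
read '1': p0 → p0
read '1': p0 → p0
read '1': p0 → p0

p0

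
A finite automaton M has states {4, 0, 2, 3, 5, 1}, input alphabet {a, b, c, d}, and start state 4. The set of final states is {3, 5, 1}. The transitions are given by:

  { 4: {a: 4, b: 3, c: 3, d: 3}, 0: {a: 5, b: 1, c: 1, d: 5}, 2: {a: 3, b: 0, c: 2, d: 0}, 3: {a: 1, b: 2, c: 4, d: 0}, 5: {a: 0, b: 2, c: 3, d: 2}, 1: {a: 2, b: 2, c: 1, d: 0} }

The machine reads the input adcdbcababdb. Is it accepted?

start at 4
read 'a': 4 → 4
read 'd': 4 → 3
read 'c': 3 → 4
read 'd': 4 → 3
read 'b': 3 → 2
read 'c': 2 → 2
read 'a': 2 → 3
read 'b': 3 → 2
read 'a': 2 → 3
read 'b': 3 → 2
read 'd': 2 → 0
read 'b': 0 → 1
End state 1 is accepting.

Yes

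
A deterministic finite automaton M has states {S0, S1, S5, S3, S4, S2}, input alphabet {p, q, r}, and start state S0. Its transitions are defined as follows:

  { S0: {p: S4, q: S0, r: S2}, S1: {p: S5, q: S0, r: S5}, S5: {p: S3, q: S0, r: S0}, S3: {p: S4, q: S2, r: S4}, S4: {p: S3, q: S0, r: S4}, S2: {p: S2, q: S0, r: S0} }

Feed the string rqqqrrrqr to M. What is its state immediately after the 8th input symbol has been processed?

S0

S0 → S2 → S0 → S0 → S0 → S2 → S0 → S2 → S0
After 8 symbols: S0.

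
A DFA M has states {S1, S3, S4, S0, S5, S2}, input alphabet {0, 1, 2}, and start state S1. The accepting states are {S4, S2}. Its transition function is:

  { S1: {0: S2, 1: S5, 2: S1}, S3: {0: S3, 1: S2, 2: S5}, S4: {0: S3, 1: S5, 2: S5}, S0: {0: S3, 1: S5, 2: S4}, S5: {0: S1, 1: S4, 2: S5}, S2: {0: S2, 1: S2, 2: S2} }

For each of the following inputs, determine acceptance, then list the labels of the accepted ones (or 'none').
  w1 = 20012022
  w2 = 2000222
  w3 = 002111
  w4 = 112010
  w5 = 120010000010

w1:
  start at S1
  read '2': S1 → S1
  read '0': S1 → S2
  read '0': S2 → S2
  read '1': S2 → S2
  read '2': S2 → S2
  read '0': S2 → S2
  read '2': S2 → S2
  read '2': S2 → S2
  end S2, accepted
w2:
  start at S1
  read '2': S1 → S1
  read '0': S1 → S2
  read '0': S2 → S2
  read '0': S2 → S2
  read '2': S2 → S2
  read '2': S2 → S2
  read '2': S2 → S2
  end S2, accepted
w3:
  start at S1
  read '0': S1 → S2
  read '0': S2 → S2
  read '2': S2 → S2
  read '1': S2 → S2
  read '1': S2 → S2
  read '1': S2 → S2
  end S2, accepted
w4:
  start at S1
  read '1': S1 → S5
  read '1': S5 → S4
  read '2': S4 → S5
  read '0': S5 → S1
  read '1': S1 → S5
  read '0': S5 → S1
  end S1, rejected
w5:
  start at S1
  read '1': S1 → S5
  read '2': S5 → S5
  read '0': S5 → S1
  read '0': S1 → S2
  read '1': S2 → S2
  read '0': S2 → S2
  read '0': S2 → S2
  read '0': S2 → S2
  read '0': S2 → S2
  read '0': S2 → S2
  read '1': S2 → S2
  read '0': S2 → S2
  end S2, accepted

w1, w2, w3, w5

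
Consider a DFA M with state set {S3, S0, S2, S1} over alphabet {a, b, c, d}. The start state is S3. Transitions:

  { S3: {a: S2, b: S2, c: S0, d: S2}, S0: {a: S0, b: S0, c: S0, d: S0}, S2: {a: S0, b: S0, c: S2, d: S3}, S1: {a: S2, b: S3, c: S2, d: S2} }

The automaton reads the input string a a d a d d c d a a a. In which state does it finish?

Trace: S3 -a-> S2 -a-> S0 -d-> S0 -a-> S0 -d-> S0 -d-> S0 -c-> S0 -d-> S0 -a-> S0 -a-> S0 -a-> S0

S0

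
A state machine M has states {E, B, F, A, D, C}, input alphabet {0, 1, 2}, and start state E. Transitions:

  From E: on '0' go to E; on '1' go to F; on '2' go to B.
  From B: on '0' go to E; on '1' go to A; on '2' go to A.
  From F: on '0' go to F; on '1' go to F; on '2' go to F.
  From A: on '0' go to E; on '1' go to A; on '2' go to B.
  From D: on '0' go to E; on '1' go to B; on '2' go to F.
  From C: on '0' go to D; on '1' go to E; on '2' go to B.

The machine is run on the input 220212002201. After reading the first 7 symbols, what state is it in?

E → B → A → E → B → A → B → E
After 7 symbols: E.

E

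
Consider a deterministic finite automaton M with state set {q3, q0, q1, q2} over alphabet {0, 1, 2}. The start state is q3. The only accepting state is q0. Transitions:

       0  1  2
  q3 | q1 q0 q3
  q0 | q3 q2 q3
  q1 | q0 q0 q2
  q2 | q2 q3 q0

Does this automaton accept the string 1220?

Trace: q3 -1-> q0 -2-> q3 -2-> q3 -0-> q1
End state q1 is not accepting.

No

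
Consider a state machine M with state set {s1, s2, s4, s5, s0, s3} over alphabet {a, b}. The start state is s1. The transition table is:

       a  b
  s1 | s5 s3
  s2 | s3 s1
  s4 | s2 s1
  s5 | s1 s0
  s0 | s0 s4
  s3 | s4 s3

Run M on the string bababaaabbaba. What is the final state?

s1 → s3 → s4 → s1 → s5 → s0 → s0 → s0 → s0 → s4 → s1 → s5 → s0 → s0

s0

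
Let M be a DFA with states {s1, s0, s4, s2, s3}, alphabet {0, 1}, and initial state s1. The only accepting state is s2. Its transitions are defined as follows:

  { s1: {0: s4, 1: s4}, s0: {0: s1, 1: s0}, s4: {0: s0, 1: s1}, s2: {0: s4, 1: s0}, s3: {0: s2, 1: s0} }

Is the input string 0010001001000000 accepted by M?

No

start at s1
read '0': s1 → s4
read '0': s4 → s0
read '1': s0 → s0
read '0': s0 → s1
read '0': s1 → s4
read '0': s4 → s0
read '1': s0 → s0
read '0': s0 → s1
read '0': s1 → s4
read '1': s4 → s1
read '0': s1 → s4
read '0': s4 → s0
read '0': s0 → s1
read '0': s1 → s4
read '0': s4 → s0
read '0': s0 → s1
End state s1 is not accepting.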